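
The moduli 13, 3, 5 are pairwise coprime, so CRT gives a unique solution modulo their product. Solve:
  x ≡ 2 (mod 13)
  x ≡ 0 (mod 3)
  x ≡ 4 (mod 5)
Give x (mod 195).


Moduli 13, 3, 5 are pairwise coprime; by CRT there is a unique solution modulo M = 13 · 3 · 5 = 195.
Solve pairwise, accumulating the modulus:
  Start with x ≡ 2 (mod 13).
  Combine with x ≡ 0 (mod 3): since gcd(13, 3) = 1, we get a unique residue mod 39.
    Write x = 2 + 13·t and substitute into x ≡ 0 (mod 3): 13·t ≡ 0 − 2 = -2 (mod 3).
    Reduce coefficients mod 3: 1·t ≡ 1 (mod 3).
    So t ≡ 1 (mod 3).
    Then x = 2 + 13·1 = 15, valid modulo lcm(13, 3) = 39: x ≡ 15 (mod 39).
  Combine with x ≡ 4 (mod 5): since gcd(39, 5) = 1, we get a unique residue mod 195.
    Write x = 15 + 39·t and substitute into x ≡ 4 (mod 5): 39·t ≡ 4 − 15 = -11 (mod 5).
    Reduce coefficients mod 5: 4·t ≡ 4 (mod 5).
    The inverse of 4 mod 5 is 4 (since 4·4 = 16 = 3·5 + 1), so t ≡ 4·4 = 16 ≡ 1 (mod 5).
    Then x = 15 + 39·1 = 54, valid modulo lcm(39, 5) = 195: x ≡ 54 (mod 195).
Verify: 54 mod 13 = 2 ✓, 54 mod 3 = 0 ✓, 54 mod 5 = 4 ✓.

x ≡ 54 (mod 195).


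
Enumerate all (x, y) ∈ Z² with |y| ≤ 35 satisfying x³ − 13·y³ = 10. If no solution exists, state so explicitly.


The equation is x³ - 13y³ = 10. For fixed y, x³ = 13·y³ + 10, so a solution requires the RHS to be a perfect cube.
Strategy: iterate y from -35 to 35, compute RHS = 13·y³ + 10, and check whether it is a (positive or negative) perfect cube.
Check small values of y:
  y = 0: RHS = 10 is not a perfect cube.
  y = 1: RHS = 23 is not a perfect cube.
  y = -1: RHS = -3 is not a perfect cube.
  y = 2: RHS = 114 is not a perfect cube.
  y = -2: RHS = -94 is not a perfect cube.
  y = 3: RHS = 361 is not a perfect cube.
  y = -3: RHS = -341 is not a perfect cube.
Continuing the search up to |y| = 35 finds no solutions either.
No (x, y) in the scanned range satisfies the equation.

No integer solutions with |y| ≤ 35.


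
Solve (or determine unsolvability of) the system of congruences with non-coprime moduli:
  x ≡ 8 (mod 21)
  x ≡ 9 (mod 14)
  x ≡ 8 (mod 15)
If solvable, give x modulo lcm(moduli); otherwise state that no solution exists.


Moduli 21, 14, 15 are not pairwise coprime, so CRT works modulo lcm(m_i) when all pairwise compatibility conditions hold.
Pairwise compatibility: gcd(m_i, m_j) must divide a_i - a_j for every pair.
Merge one congruence at a time:
  Start: x ≡ 8 (mod 21).
  Combine with x ≡ 9 (mod 14): gcd(21, 14) = 7, and 9 - 8 = 1 is NOT divisible by 7.
    ⇒ system is inconsistent (no integer solution).

No solution (the system is inconsistent).


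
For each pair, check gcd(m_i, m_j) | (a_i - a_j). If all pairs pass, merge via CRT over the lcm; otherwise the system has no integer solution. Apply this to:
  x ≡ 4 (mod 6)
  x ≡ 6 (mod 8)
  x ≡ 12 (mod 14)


Moduli 6, 8, 14 are not pairwise coprime, so CRT works modulo lcm(m_i) when all pairwise compatibility conditions hold.
Pairwise compatibility: gcd(m_i, m_j) must divide a_i - a_j for every pair.
Merge one congruence at a time:
  Start: x ≡ 4 (mod 6).
  Combine with x ≡ 6 (mod 8): gcd(6, 8) = 2; 6 - 4 = 2, which IS divisible by 2, so compatible.
    Write x = 4 + 6·t and substitute into x ≡ 6 (mod 8): 6·t ≡ 6 − 4 = 2 (mod 8).
    Divide the congruence (and modulus) by g = 2: 3·t ≡ 1 (mod 4).
    The inverse of 3 mod 4 is 3 (since 3·3 = 9 = 2·4 + 1), so t ≡ 3·1 = 3 ≡ 3 (mod 4).
    Then x = 4 + 6·3 = 22, valid modulo lcm(6, 8) = 24: x ≡ 22 (mod 24).
  Combine with x ≡ 12 (mod 14): gcd(24, 14) = 2; 12 - 22 = -10, which IS divisible by 2, so compatible.
    Write x = 22 + 24·t and substitute into x ≡ 12 (mod 14): 24·t ≡ 12 − 22 = -10 (mod 14).
    Divide the congruence (and modulus) by g = 2: 12·t ≡ -5 (mod 7).
    Reduce coefficients mod 7: 5·t ≡ 2 (mod 7).
    The inverse of 5 mod 7 is 3 (since 5·3 = 15 = 2·7 + 1), so t ≡ 3·2 = 6 ≡ 6 (mod 7).
    Then x = 22 + 24·6 = 166, valid modulo lcm(24, 14) = 168: x ≡ 166 (mod 168).
Verify: 166 mod 6 = 4, 166 mod 8 = 6, 166 mod 14 = 12.

x ≡ 166 (mod 168).


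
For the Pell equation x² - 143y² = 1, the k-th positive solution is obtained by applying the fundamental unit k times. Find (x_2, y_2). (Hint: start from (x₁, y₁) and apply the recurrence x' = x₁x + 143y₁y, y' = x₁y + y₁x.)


Step 1: Find the fundamental solution (x₁, y₁) of x² - 143y² = 1.
  Expand √143 as a continued fraction. a₀ = ⌊√143⌋ = 11; iterate m_{k+1} = d_k·a_k − m_k, d_{k+1} = (143 − m_{k+1}²)/d_k, a_{k+1} = ⌊(a₀ + m_{k+1})/d_{k+1}⌋ (starting m₀ = 0, d₀ = 1), with convergents p_k = a_k·p_{k-1} + p_{k-2}, q_k = a_k·q_{k-1} + q_{k-2} (p₋₁ = 1, q₋₁ = 0):
  k = 0: a₀ = 11; p₀/q₀ = 11/1; p₀² − 143·q₀² = 121 − 143 = -22.
  k = 1: m = 11, d = 22, a = ⌊(11 + 11)/22⌋ = 1; p/q = (1·11 + 1)/(1·1 + 0) = 12/1; p² − 143·q² = 144 − 143 = 1.
  The first convergent with p² − 143·q² = 1 gives the fundamental solution (x₁, y₁) = (12, 1).
Step 2: Apply the recurrence (x_{n+1}, y_{n+1}) = (x₁x_n + 143y₁y_n, x₁y_n + y₁x_n) repeatedly.
  From (x_1, y_1) = (12, 1): x_2 = 12·12 + 143·1·1 = 287; y_2 = 12·1 + 1·12 = 24.
Step 3: Verify x_2² - 143·y_2² = 82369 - 82368 = 1 (should be 1). ✓

(x_1, y_1) = (12, 1); (x_2, y_2) = (287, 24).


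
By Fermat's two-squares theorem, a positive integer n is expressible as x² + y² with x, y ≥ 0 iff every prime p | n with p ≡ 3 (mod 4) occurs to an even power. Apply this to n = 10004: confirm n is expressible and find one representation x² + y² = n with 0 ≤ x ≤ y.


Step 1: Factor n = 10004 = 2^2 · 41 · 61.
Step 2: Check the mod-4 condition on each prime factor: 2 = 2 (special); 41 ≡ 1 (mod 4), exponent 1; 61 ≡ 1 (mod 4), exponent 1.
All primes ≡ 3 (mod 4) appear to even exponent (or don't appear), so by the two-squares theorem n IS expressible as a sum of two squares.
Step 3: Build a representation. Group n = k² · m with k = 2 and m = 41 · 61 = 2501 (a product of primes ≡ 1 (mod 4)); a representation of m scales to one of n via (k·x)² + (k·y)² = k²(x² + y²). Each prime p ≡ 1 (mod 4) is itself a sum of two squares; find a² by testing p − a² for a perfect square:
  41: 41 − 1² = 40, 41 − 2² = 37, 41 − 3² = 32, 41 − 4² = 25 = 5² ⇒ 41 = 4² + 5².
  61: 61 − 1² = 60, 61 − 2² = 57, 61 − 3² = 52, 61 − 4² = 45, 61 − 5² = 36 = 6² ⇒ 61 = 5² + 6².
  Combine using the Brahmagupta–Fibonacci identity (a² + b²)(c² + d²) = (ac − bd)² + (ad + bc)² = (ac + bd)² + (ad − bc)²:
  41 · 61 = 2501: from (4² + 5²)(5² + 6²), take (4·5 − 5·6, 4·6 + 5·5) = (20 − 30, 24 + 25) = (-10, 49); dropping signs (only squares matter) gives (10, 49); check 10² + 49² = 100 + 2401 = 2501 ✓.
  Scale by k = 2: (2·10, 2·49) = (20, 98).
Step 4: Order so x ≤ y and verify: 20² + 98² = 400 + 9604 = 10004 = n. ✓

n = 10004 = 20² + 98² (one valid representation with x ≤ y).


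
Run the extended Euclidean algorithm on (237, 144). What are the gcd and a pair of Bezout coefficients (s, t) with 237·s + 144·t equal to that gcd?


Euclidean algorithm on (237, 144) — divide until remainder is 0:
  237 = 1 · 144 + 93
  144 = 1 · 93 + 51
  93 = 1 · 51 + 42
  51 = 1 · 42 + 9
  42 = 4 · 9 + 6
  9 = 1 · 6 + 3
  6 = 2 · 3 + 0
gcd(237, 144) = 3.
Track Bezout coefficients alongside the remainders: start with r₀ = 237 = a·1 + b·0 (s = 1, t = 0) and r₁ = 144 = a·0 + b·1 (s = 0, t = 1); each new remainder r_{k+1} = r_{k-1} − q_k·r_k inherits s_{k+1} = s_{k-1} − q_k·s_k, t_{k+1} = t_{k-1} − q_k·t_k, so r_k = a·s_k + b·t_k at every step:
  q = 1: r = 93, s = 1 − 1·0 = 1, t = 0 − 1·1 = -1  (check: 237·1 + 144·(-1) = 93)
  q = 1: r = 51, s = 0 − 1·1 = -1, t = 1 − 1·(-1) = 2  (check: 237·(-1) + 144·2 = 51)
  q = 1: r = 42, s = 1 − 1·(-1) = 2, t = -1 − 1·2 = -3  (check: 237·2 + 144·(-3) = 42)
  q = 1: r = 9, s = -1 − 1·2 = -3, t = 2 − 1·(-3) = 5  (check: 237·(-3) + 144·5 = 9)
  q = 4: r = 6, s = 2 − 4·(-3) = 14, t = -3 − 4·5 = -23  (check: 237·14 + 144·(-23) = 6)
  q = 1: r = 3, s = -3 − 1·14 = -17, t = 5 − 1·(-23) = 28  (check: 237·(-17) + 144·28 = 3)
The row with r = 3 (the gcd) gives the Bezout coefficients s = -17, t = 28.
Result: 237 · (-17) + 144 · (28) = 3.

gcd(237, 144) = 3; s = -17, t = 28 (check: 237·(-17) + 144·28 = 3).


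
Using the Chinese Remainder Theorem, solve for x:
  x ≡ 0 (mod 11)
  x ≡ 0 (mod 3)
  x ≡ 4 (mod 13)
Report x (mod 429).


Moduli 11, 3, 13 are pairwise coprime; by CRT there is a unique solution modulo M = 11 · 3 · 13 = 429.
Solve pairwise, accumulating the modulus:
  Start with x ≡ 0 (mod 11).
  Combine with x ≡ 0 (mod 3): since gcd(11, 3) = 1, we get a unique residue mod 33.
    Write x = 0 + 11·t and substitute into x ≡ 0 (mod 3): 11·t ≡ 0 − 0 = 0 (mod 3).
    Reduce coefficients mod 3: 2·t ≡ 0 (mod 3).
    The inverse of 2 mod 3 is 2 (since 2·2 = 4 = 1·3 + 1), so t ≡ 2·0 = 0 ≡ 0 (mod 3).
    Then x = 0 + 11·0 = 0, valid modulo lcm(11, 3) = 33: x ≡ 0 (mod 33).
  Combine with x ≡ 4 (mod 13): since gcd(33, 13) = 1, we get a unique residue mod 429.
    Write x = 0 + 33·t and substitute into x ≡ 4 (mod 13): 33·t ≡ 4 − 0 = 4 (mod 13).
    Reduce coefficients mod 13: 7·t ≡ 4 (mod 13).
    The inverse of 7 mod 13 is 2 (since 7·2 = 14 = 1·13 + 1), so t ≡ 2·4 = 8 ≡ 8 (mod 13).
    Then x = 0 + 33·8 = 264, valid modulo lcm(33, 13) = 429: x ≡ 264 (mod 429).
Verify: 264 mod 11 = 0 ✓, 264 mod 3 = 0 ✓, 264 mod 13 = 4 ✓.

x ≡ 264 (mod 429).


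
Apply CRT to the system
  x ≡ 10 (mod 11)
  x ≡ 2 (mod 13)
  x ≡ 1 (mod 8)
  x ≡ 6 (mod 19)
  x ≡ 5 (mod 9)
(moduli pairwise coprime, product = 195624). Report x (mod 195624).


Product of moduli M = 11 · 13 · 8 · 19 · 9 = 195624.
Merge one congruence at a time:
  Start: x ≡ 10 (mod 11).
  Combine with x ≡ 2 (mod 13); new modulus lcm = 143.
    Write x = 10 + 11·t and substitute into x ≡ 2 (mod 13): 11·t ≡ 2 − 10 = -8 (mod 13).
    Reduce coefficients mod 13: 11·t ≡ 5 (mod 13).
    The inverse of 11 mod 13 is 6 (since 11·6 = 66 = 5·13 + 1), so t ≡ 6·5 = 30 ≡ 4 (mod 13).
    Then x = 10 + 11·4 = 54, valid modulo lcm(11, 13) = 143: x ≡ 54 (mod 143).
  Combine with x ≡ 1 (mod 8); new modulus lcm = 1144.
    Write x = 54 + 143·t and substitute into x ≡ 1 (mod 8): 143·t ≡ 1 − 54 = -53 (mod 8).
    Reduce coefficients mod 8: 7·t ≡ 3 (mod 8).
    The inverse of 7 mod 8 is 7 (since 7·7 = 49 = 6·8 + 1), so t ≡ 7·3 = 21 ≡ 5 (mod 8).
    Then x = 54 + 143·5 = 769, valid modulo lcm(143, 8) = 1144: x ≡ 769 (mod 1144).
  Combine with x ≡ 6 (mod 19); new modulus lcm = 21736.
    Write x = 769 + 1144·t and substitute into x ≡ 6 (mod 19): 1144·t ≡ 6 − 769 = -763 (mod 19).
    Reduce coefficients mod 19: 4·t ≡ 16 (mod 19).
    The inverse of 4 mod 19 is 5 (since 4·5 = 20 = 1·19 + 1), so t ≡ 5·16 = 80 ≡ 4 (mod 19).
    Then x = 769 + 1144·4 = 5345, valid modulo lcm(1144, 19) = 21736: x ≡ 5345 (mod 21736).
  Combine with x ≡ 5 (mod 9); new modulus lcm = 195624.
    Write x = 5345 + 21736·t and substitute into x ≡ 5 (mod 9): 21736·t ≡ 5 − 5345 = -5340 (mod 9).
    Reduce coefficients mod 9: 1·t ≡ 6 (mod 9).
    So t ≡ 6 (mod 9).
    Then x = 5345 + 21736·6 = 135761, valid modulo lcm(21736, 9) = 195624: x ≡ 135761 (mod 195624).
Verify against each original: 135761 mod 11 = 10, 135761 mod 13 = 2, 135761 mod 8 = 1, 135761 mod 19 = 6, 135761 mod 9 = 5.

x ≡ 135761 (mod 195624).


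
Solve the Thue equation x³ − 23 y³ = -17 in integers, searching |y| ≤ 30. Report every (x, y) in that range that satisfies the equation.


The equation is x³ - 23y³ = -17. For fixed y, x³ = 23·y³ − 17, so a solution requires the RHS to be a perfect cube.
Strategy: iterate y from -30 to 30, compute RHS = 23·y³ − 17, and check whether it is a (positive or negative) perfect cube.
Check small values of y:
  y = 0: RHS = -17 is not a perfect cube.
  y = 1: RHS = 6 is not a perfect cube.
  y = -1: RHS = -40 is not a perfect cube.
  y = 2: RHS = 167 is not a perfect cube.
  y = -2: RHS = -201 is not a perfect cube.
  y = 3: RHS = 604 is not a perfect cube.
  y = -3: RHS = -638 is not a perfect cube.
Continuing the search up to |y| = 30 finds no solutions either.
No (x, y) in the scanned range satisfies the equation.

No integer solutions with |y| ≤ 30.


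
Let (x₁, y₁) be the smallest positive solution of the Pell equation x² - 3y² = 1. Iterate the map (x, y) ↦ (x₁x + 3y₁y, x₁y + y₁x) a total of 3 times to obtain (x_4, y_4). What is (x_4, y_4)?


Step 1: Find the fundamental solution (x₁, y₁) of x² - 3y² = 1.
  Expand √3 as a continued fraction. a₀ = ⌊√3⌋ = 1; iterate m_{k+1} = d_k·a_k − m_k, d_{k+1} = (3 − m_{k+1}²)/d_k, a_{k+1} = ⌊(a₀ + m_{k+1})/d_{k+1}⌋ (starting m₀ = 0, d₀ = 1), with convergents p_k = a_k·p_{k-1} + p_{k-2}, q_k = a_k·q_{k-1} + q_{k-2} (p₋₁ = 1, q₋₁ = 0):
  k = 0: a₀ = 1; p₀/q₀ = 1/1; p₀² − 3·q₀² = 1 − 3 = -2.
  k = 1: m = 1, d = 2, a = ⌊(1 + 1)/2⌋ = 1; p/q = (1·1 + 1)/(1·1 + 0) = 2/1; p² − 3·q² = 4 − 3 = 1.
  The first convergent with p² − 3·q² = 1 gives the fundamental solution (x₁, y₁) = (2, 1).
Step 2: Apply the recurrence (x_{n+1}, y_{n+1}) = (x₁x_n + 3y₁y_n, x₁y_n + y₁x_n) repeatedly.
  From (x_1, y_1) = (2, 1): x_2 = 2·2 + 3·1·1 = 7; y_2 = 2·1 + 1·2 = 4.
  From (x_2, y_2) = (7, 4): x_3 = 2·7 + 3·1·4 = 26; y_3 = 2·4 + 1·7 = 15.
  From (x_3, y_3) = (26, 15): x_4 = 2·26 + 3·1·15 = 97; y_4 = 2·15 + 1·26 = 56.
Step 3: Verify x_4² - 3·y_4² = 9409 - 9408 = 1 (should be 1). ✓

(x_1, y_1) = (2, 1); (x_4, y_4) = (97, 56).


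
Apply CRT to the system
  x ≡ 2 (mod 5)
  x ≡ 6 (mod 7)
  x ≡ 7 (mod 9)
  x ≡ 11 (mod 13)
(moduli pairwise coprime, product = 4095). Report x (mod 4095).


Product of moduli M = 5 · 7 · 9 · 13 = 4095.
Merge one congruence at a time:
  Start: x ≡ 2 (mod 5).
  Combine with x ≡ 6 (mod 7); new modulus lcm = 35.
    Write x = 2 + 5·t and substitute into x ≡ 6 (mod 7): 5·t ≡ 6 − 2 = 4 (mod 7).
    The inverse of 5 mod 7 is 3 (since 5·3 = 15 = 2·7 + 1), so t ≡ 3·4 = 12 ≡ 5 (mod 7).
    Then x = 2 + 5·5 = 27, valid modulo lcm(5, 7) = 35: x ≡ 27 (mod 35).
  Combine with x ≡ 7 (mod 9); new modulus lcm = 315.
    Write x = 27 + 35·t and substitute into x ≡ 7 (mod 9): 35·t ≡ 7 − 27 = -20 (mod 9).
    Reduce coefficients mod 9: 8·t ≡ 7 (mod 9).
    The inverse of 8 mod 9 is 8 (since 8·8 = 64 = 7·9 + 1), so t ≡ 8·7 = 56 ≡ 2 (mod 9).
    Then x = 27 + 35·2 = 97, valid modulo lcm(35, 9) = 315: x ≡ 97 (mod 315).
  Combine with x ≡ 11 (mod 13); new modulus lcm = 4095.
    Write x = 97 + 315·t and substitute into x ≡ 11 (mod 13): 315·t ≡ 11 − 97 = -86 (mod 13).
    Reduce coefficients mod 13: 3·t ≡ 5 (mod 13).
    The inverse of 3 mod 13 is 9 (since 3·9 = 27 = 2·13 + 1), so t ≡ 9·5 = 45 ≡ 6 (mod 13).
    Then x = 97 + 315·6 = 1987, valid modulo lcm(315, 13) = 4095: x ≡ 1987 (mod 4095).
Verify against each original: 1987 mod 5 = 2, 1987 mod 7 = 6, 1987 mod 9 = 7, 1987 mod 13 = 11.

x ≡ 1987 (mod 4095).


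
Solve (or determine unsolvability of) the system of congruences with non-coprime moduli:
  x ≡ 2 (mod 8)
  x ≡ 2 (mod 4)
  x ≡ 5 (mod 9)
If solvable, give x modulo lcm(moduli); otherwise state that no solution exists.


Moduli 8, 4, 9 are not pairwise coprime, so CRT works modulo lcm(m_i) when all pairwise compatibility conditions hold.
Pairwise compatibility: gcd(m_i, m_j) must divide a_i - a_j for every pair.
Merge one congruence at a time:
  Start: x ≡ 2 (mod 8).
  Combine with x ≡ 2 (mod 4): gcd(8, 4) = 4; 2 - 2 = 0, which IS divisible by 4, so compatible.
    Write x = 2 + 8·t and substitute into x ≡ 2 (mod 4): 8·t ≡ 2 − 2 = 0 (mod 4).
    Divide the congruence (and modulus) by g = 4: 2·t ≡ 0 (mod 1).
    Modulo 1 every t works; take t = 0.
    Then x = 2 + 8·0 = 2, valid modulo lcm(8, 4) = 8: x ≡ 2 (mod 8).
  Combine with x ≡ 5 (mod 9): gcd(8, 9) = 1; 5 - 2 = 3, which IS divisible by 1, so compatible.
    Write x = 2 + 8·t and substitute into x ≡ 5 (mod 9): 8·t ≡ 5 − 2 = 3 (mod 9).
    The inverse of 8 mod 9 is 8 (since 8·8 = 64 = 7·9 + 1), so t ≡ 8·3 = 24 ≡ 6 (mod 9).
    Then x = 2 + 8·6 = 50, valid modulo lcm(8, 9) = 72: x ≡ 50 (mod 72).
Verify: 50 mod 8 = 2, 50 mod 4 = 2, 50 mod 9 = 5.

x ≡ 50 (mod 72).


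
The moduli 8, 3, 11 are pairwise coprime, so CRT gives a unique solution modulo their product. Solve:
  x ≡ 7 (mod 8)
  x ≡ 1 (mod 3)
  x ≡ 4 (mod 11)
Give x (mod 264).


Moduli 8, 3, 11 are pairwise coprime; by CRT there is a unique solution modulo M = 8 · 3 · 11 = 264.
Solve pairwise, accumulating the modulus:
  Start with x ≡ 7 (mod 8).
  Combine with x ≡ 1 (mod 3): since gcd(8, 3) = 1, we get a unique residue mod 24.
    Write x = 7 + 8·t and substitute into x ≡ 1 (mod 3): 8·t ≡ 1 − 7 = -6 (mod 3).
    Reduce coefficients mod 3: 2·t ≡ 0 (mod 3).
    The inverse of 2 mod 3 is 2 (since 2·2 = 4 = 1·3 + 1), so t ≡ 2·0 = 0 ≡ 0 (mod 3).
    Then x = 7 + 8·0 = 7, valid modulo lcm(8, 3) = 24: x ≡ 7 (mod 24).
  Combine with x ≡ 4 (mod 11): since gcd(24, 11) = 1, we get a unique residue mod 264.
    Write x = 7 + 24·t and substitute into x ≡ 4 (mod 11): 24·t ≡ 4 − 7 = -3 (mod 11).
    Reduce coefficients mod 11: 2·t ≡ 8 (mod 11).
    The inverse of 2 mod 11 is 6 (since 2·6 = 12 = 1·11 + 1), so t ≡ 6·8 = 48 ≡ 4 (mod 11).
    Then x = 7 + 24·4 = 103, valid modulo lcm(24, 11) = 264: x ≡ 103 (mod 264).
Verify: 103 mod 8 = 7 ✓, 103 mod 3 = 1 ✓, 103 mod 11 = 4 ✓.

x ≡ 103 (mod 264).


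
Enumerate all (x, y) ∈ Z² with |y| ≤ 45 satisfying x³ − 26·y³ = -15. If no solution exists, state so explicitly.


The equation is x³ - 26y³ = -15. For fixed y, x³ = 26·y³ − 15, so a solution requires the RHS to be a perfect cube.
Strategy: iterate y from -45 to 45, compute RHS = 26·y³ − 15, and check whether it is a (positive or negative) perfect cube.
Check small values of y:
  y = 0: RHS = -15 is not a perfect cube.
  y = 1: RHS = 11 is not a perfect cube.
  y = -1: RHS = -41 is not a perfect cube.
  y = 2: RHS = 193 is not a perfect cube.
  y = -2: RHS = -223 is not a perfect cube.
  y = 3: RHS = 687 is not a perfect cube.
  y = -3: RHS = -717 is not a perfect cube.
Continuing the search up to |y| = 45 finds no solutions either.
No (x, y) in the scanned range satisfies the equation.

No integer solutions with |y| ≤ 45.


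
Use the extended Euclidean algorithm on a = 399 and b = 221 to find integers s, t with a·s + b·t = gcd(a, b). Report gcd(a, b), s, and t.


Euclidean algorithm on (399, 221) — divide until remainder is 0:
  399 = 1 · 221 + 178
  221 = 1 · 178 + 43
  178 = 4 · 43 + 6
  43 = 7 · 6 + 1
  6 = 6 · 1 + 0
gcd(399, 221) = 1.
Track Bezout coefficients alongside the remainders: start with r₀ = 399 = a·1 + b·0 (s = 1, t = 0) and r₁ = 221 = a·0 + b·1 (s = 0, t = 1); each new remainder r_{k+1} = r_{k-1} − q_k·r_k inherits s_{k+1} = s_{k-1} − q_k·s_k, t_{k+1} = t_{k-1} − q_k·t_k, so r_k = a·s_k + b·t_k at every step:
  q = 1: r = 178, s = 1 − 1·0 = 1, t = 0 − 1·1 = -1  (check: 399·1 + 221·(-1) = 178)
  q = 1: r = 43, s = 0 − 1·1 = -1, t = 1 − 1·(-1) = 2  (check: 399·(-1) + 221·2 = 43)
  q = 4: r = 6, s = 1 − 4·(-1) = 5, t = -1 − 4·2 = -9  (check: 399·5 + 221·(-9) = 6)
  q = 7: r = 1, s = -1 − 7·5 = -36, t = 2 − 7·(-9) = 65  (check: 399·(-36) + 221·65 = 1)
The row with r = 1 (the gcd) gives the Bezout coefficients s = -36, t = 65.
Result: 399 · (-36) + 221 · (65) = 1.

gcd(399, 221) = 1; s = -36, t = 65 (check: 399·(-36) + 221·65 = 1).


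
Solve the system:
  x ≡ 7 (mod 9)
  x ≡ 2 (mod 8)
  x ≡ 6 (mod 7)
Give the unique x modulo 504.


Moduli 9, 8, 7 are pairwise coprime; by CRT there is a unique solution modulo M = 9 · 8 · 7 = 504.
Solve pairwise, accumulating the modulus:
  Start with x ≡ 7 (mod 9).
  Combine with x ≡ 2 (mod 8): since gcd(9, 8) = 1, we get a unique residue mod 72.
    Write x = 7 + 9·t and substitute into x ≡ 2 (mod 8): 9·t ≡ 2 − 7 = -5 (mod 8).
    Reduce coefficients mod 8: 1·t ≡ 3 (mod 8).
    So t ≡ 3 (mod 8).
    Then x = 7 + 9·3 = 34, valid modulo lcm(9, 8) = 72: x ≡ 34 (mod 72).
  Combine with x ≡ 6 (mod 7): since gcd(72, 7) = 1, we get a unique residue mod 504.
    Write x = 34 + 72·t and substitute into x ≡ 6 (mod 7): 72·t ≡ 6 − 34 = -28 (mod 7).
    Reduce coefficients mod 7: 2·t ≡ 0 (mod 7).
    The inverse of 2 mod 7 is 4 (since 2·4 = 8 = 1·7 + 1), so t ≡ 4·0 = 0 ≡ 0 (mod 7).
    Then x = 34 + 72·0 = 34, valid modulo lcm(72, 7) = 504: x ≡ 34 (mod 504).
Verify: 34 mod 9 = 7 ✓, 34 mod 8 = 2 ✓, 34 mod 7 = 6 ✓.

x ≡ 34 (mod 504).


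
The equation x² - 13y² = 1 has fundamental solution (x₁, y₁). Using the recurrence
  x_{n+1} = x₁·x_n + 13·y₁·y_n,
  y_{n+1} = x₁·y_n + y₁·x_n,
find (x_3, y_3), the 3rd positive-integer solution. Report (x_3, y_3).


Step 1: Find the fundamental solution (x₁, y₁) of x² - 13y² = 1.
  Expand √13 as a continued fraction. a₀ = ⌊√13⌋ = 3; iterate m_{k+1} = d_k·a_k − m_k, d_{k+1} = (13 − m_{k+1}²)/d_k, a_{k+1} = ⌊(a₀ + m_{k+1})/d_{k+1}⌋ (starting m₀ = 0, d₀ = 1), with convergents p_k = a_k·p_{k-1} + p_{k-2}, q_k = a_k·q_{k-1} + q_{k-2} (p₋₁ = 1, q₋₁ = 0):
  k = 0: a₀ = 3; p₀/q₀ = 3/1; p₀² − 13·q₀² = 9 − 13 = -4.
  k = 1: m = 3, d = 4, a = ⌊(3 + 3)/4⌋ = 1; p/q = (1·3 + 1)/(1·1 + 0) = 4/1; p² − 13·q² = 16 − 13 = 3.
  k = 2: m = 1, d = 3, a = ⌊(3 + 1)/3⌋ = 1; p/q = (1·4 + 3)/(1·1 + 1) = 7/2; p² − 13·q² = 49 − 52 = -3.
  k = 3: m = 2, d = 3, a = ⌊(3 + 2)/3⌋ = 1; p/q = (1·7 + 4)/(1·2 + 1) = 11/3; p² − 13·q² = 121 − 117 = 4.
  k = 4: m = 1, d = 4, a = ⌊(3 + 1)/4⌋ = 1; p/q = (1·11 + 7)/(1·3 + 2) = 18/5; p² − 13·q² = 324 − 325 = -1.
  k = 5: m = 3, d = 1, a = ⌊(3 + 3)/1⌋ = 6; p/q = (6·18 + 11)/(6·5 + 3) = 119/33; p² − 13·q² = 14161 − 14157 = 4.
  k = 6: m = 3, d = 4, a = ⌊(3 + 3)/4⌋ = 1; p/q = (1·119 + 18)/(1·33 + 5) = 137/38; p² − 13·q² = 18769 − 18772 = -3.
  k = 7: m = 1, d = 3, a = ⌊(3 + 1)/3⌋ = 1; p/q = (1·137 + 119)/(1·38 + 33) = 256/71; p² − 13·q² = 65536 − 65533 = 3.
  k = 8: m = 2, d = 3, a = ⌊(3 + 2)/3⌋ = 1; p/q = (1·256 + 137)/(1·71 + 38) = 393/109; p² − 13·q² = 154449 − 154453 = -4.
  k = 9: m = 1, d = 4, a = ⌊(3 + 1)/4⌋ = 1; p/q = (1·393 + 256)/(1·109 + 71) = 649/180; p² − 13·q² = 421201 − 421200 = 1.
  The first convergent with p² − 13·q² = 1 gives the fundamental solution (x₁, y₁) = (649, 180).
Step 2: Apply the recurrence (x_{n+1}, y_{n+1}) = (x₁x_n + 13y₁y_n, x₁y_n + y₁x_n) repeatedly.
  From (x_1, y_1) = (649, 180): x_2 = 649·649 + 13·180·180 = 842401; y_2 = 649·180 + 180·649 = 233640.
  From (x_2, y_2) = (842401, 233640): x_3 = 649·842401 + 13·180·233640 = 1093435849; y_3 = 649·233640 + 180·842401 = 303264540.
Step 3: Verify x_3² - 13·y_3² = 1195601955878350801 - 1195601955878350800 = 1 (should be 1). ✓

(x_1, y_1) = (649, 180); (x_3, y_3) = (1093435849, 303264540).


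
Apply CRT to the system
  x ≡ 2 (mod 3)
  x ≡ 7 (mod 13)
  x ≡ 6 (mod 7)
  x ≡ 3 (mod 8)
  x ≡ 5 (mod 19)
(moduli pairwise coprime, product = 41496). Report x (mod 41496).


Product of moduli M = 3 · 13 · 7 · 8 · 19 = 41496.
Merge one congruence at a time:
  Start: x ≡ 2 (mod 3).
  Combine with x ≡ 7 (mod 13); new modulus lcm = 39.
    Write x = 2 + 3·t and substitute into x ≡ 7 (mod 13): 3·t ≡ 7 − 2 = 5 (mod 13).
    The inverse of 3 mod 13 is 9 (since 3·9 = 27 = 2·13 + 1), so t ≡ 9·5 = 45 ≡ 6 (mod 13).
    Then x = 2 + 3·6 = 20, valid modulo lcm(3, 13) = 39: x ≡ 20 (mod 39).
  Combine with x ≡ 6 (mod 7); new modulus lcm = 273.
    Write x = 20 + 39·t and substitute into x ≡ 6 (mod 7): 39·t ≡ 6 − 20 = -14 (mod 7).
    Reduce coefficients mod 7: 4·t ≡ 0 (mod 7).
    The inverse of 4 mod 7 is 2 (since 4·2 = 8 = 1·7 + 1), so t ≡ 2·0 = 0 ≡ 0 (mod 7).
    Then x = 20 + 39·0 = 20, valid modulo lcm(39, 7) = 273: x ≡ 20 (mod 273).
  Combine with x ≡ 3 (mod 8); new modulus lcm = 2184.
    Write x = 20 + 273·t and substitute into x ≡ 3 (mod 8): 273·t ≡ 3 − 20 = -17 (mod 8).
    Reduce coefficients mod 8: 1·t ≡ 7 (mod 8).
    So t ≡ 7 (mod 8).
    Then x = 20 + 273·7 = 1931, valid modulo lcm(273, 8) = 2184: x ≡ 1931 (mod 2184).
  Combine with x ≡ 5 (mod 19); new modulus lcm = 41496.
    Write x = 1931 + 2184·t and substitute into x ≡ 5 (mod 19): 2184·t ≡ 5 − 1931 = -1926 (mod 19).
    Reduce coefficients mod 19: 18·t ≡ 12 (mod 19).
    The inverse of 18 mod 19 is 18 (since 18·18 = 324 = 17·19 + 1), so t ≡ 18·12 = 216 ≡ 7 (mod 19).
    Then x = 1931 + 2184·7 = 17219, valid modulo lcm(2184, 19) = 41496: x ≡ 17219 (mod 41496).
Verify against each original: 17219 mod 3 = 2, 17219 mod 13 = 7, 17219 mod 7 = 6, 17219 mod 8 = 3, 17219 mod 19 = 5.

x ≡ 17219 (mod 41496).


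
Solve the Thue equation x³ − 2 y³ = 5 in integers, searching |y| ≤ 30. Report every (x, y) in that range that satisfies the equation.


The equation is x³ - 2y³ = 5. For fixed y, x³ = 2·y³ + 5, so a solution requires the RHS to be a perfect cube.
Strategy: iterate y from -30 to 30, compute RHS = 2·y³ + 5, and check whether it is a (positive or negative) perfect cube.
Check small values of y:
  y = 0: RHS = 5 is not a perfect cube.
  y = 1: RHS = 7 is not a perfect cube.
  y = -1: RHS = 3 is not a perfect cube.
  y = 2: RHS = 21 is not a perfect cube.
  y = -2: RHS = -11 is not a perfect cube.
  y = 3: RHS = 59 is not a perfect cube.
  y = -3: RHS = -49 is not a perfect cube.
Continuing the search up to |y| = 30 finds no solutions either.
No (x, y) in the scanned range satisfies the equation.

No integer solutions with |y| ≤ 30.


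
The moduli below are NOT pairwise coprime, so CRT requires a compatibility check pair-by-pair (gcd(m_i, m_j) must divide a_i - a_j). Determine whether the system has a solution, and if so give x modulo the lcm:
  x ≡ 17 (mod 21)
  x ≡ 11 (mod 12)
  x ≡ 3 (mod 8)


Moduli 21, 12, 8 are not pairwise coprime, so CRT works modulo lcm(m_i) when all pairwise compatibility conditions hold.
Pairwise compatibility: gcd(m_i, m_j) must divide a_i - a_j for every pair.
Merge one congruence at a time:
  Start: x ≡ 17 (mod 21).
  Combine with x ≡ 11 (mod 12): gcd(21, 12) = 3; 11 - 17 = -6, which IS divisible by 3, so compatible.
    Write x = 17 + 21·t and substitute into x ≡ 11 (mod 12): 21·t ≡ 11 − 17 = -6 (mod 12).
    Divide the congruence (and modulus) by g = 3: 7·t ≡ -2 (mod 4).
    Reduce coefficients mod 4: 3·t ≡ 2 (mod 4).
    The inverse of 3 mod 4 is 3 (since 3·3 = 9 = 2·4 + 1), so t ≡ 3·2 = 6 ≡ 2 (mod 4).
    Then x = 17 + 21·2 = 59, valid modulo lcm(21, 12) = 84: x ≡ 59 (mod 84).
  Combine with x ≡ 3 (mod 8): gcd(84, 8) = 4; 3 - 59 = -56, which IS divisible by 4, so compatible.
    Write x = 59 + 84·t and substitute into x ≡ 3 (mod 8): 84·t ≡ 3 − 59 = -56 (mod 8).
    Divide the congruence (and modulus) by g = 4: 21·t ≡ -14 (mod 2).
    Reduce coefficients mod 2: 1·t ≡ 0 (mod 2).
    So t ≡ 0 (mod 2).
    Then x = 59 + 84·0 = 59, valid modulo lcm(84, 8) = 168: x ≡ 59 (mod 168).
Verify: 59 mod 21 = 17, 59 mod 12 = 11, 59 mod 8 = 3.

x ≡ 59 (mod 168).


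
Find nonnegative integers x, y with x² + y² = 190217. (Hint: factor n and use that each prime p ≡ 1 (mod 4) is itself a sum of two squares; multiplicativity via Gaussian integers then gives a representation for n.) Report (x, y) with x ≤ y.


Step 1: Factor n = 190217 = 37 · 53 · 97.
Step 2: Check the mod-4 condition on each prime factor: 37 ≡ 1 (mod 4), exponent 1; 53 ≡ 1 (mod 4), exponent 1; 97 ≡ 1 (mod 4), exponent 1.
All primes ≡ 3 (mod 4) appear to even exponent (or don't appear), so by the two-squares theorem n IS expressible as a sum of two squares.
Step 3: Build a representation. Here n = 37 · 53 · 97 is a product of primes ≡ 1 (mod 4). Each prime p ≡ 1 (mod 4) is itself a sum of two squares; find a² by testing p − a² for a perfect square:
  37: 37 − 1² = 36 = 6² ⇒ 37 = 1² + 6².
  53: 53 − 1² = 52, 53 − 2² = 49 = 7² ⇒ 53 = 2² + 7².
  97: 97 − 1² = 96, 97 − 2² = 93, 97 − 3² = 88, 97 − 4² = 81 = 9² ⇒ 97 = 4² + 9².
  Combine using the Brahmagupta–Fibonacci identity (a² + b²)(c² + d²) = (ac − bd)² + (ad + bc)² = (ac + bd)² + (ad − bc)²:
  37 · 53 = 1961: from (1² + 6²)(2² + 7²), take (1·2 − 6·7, 1·7 + 6·2) = (2 − 42, 7 + 12) = (-40, 19); dropping signs (only squares matter) gives (40, 19); check 40² + 19² = 1600 + 361 = 1961 ✓.
  1961 · 97 = 190217: from (40² + 19²)(4² + 9²), take (40·4 − 19·9, 40·9 + 19·4) = (160 − 171, 360 + 76) = (-11, 436); dropping signs (only squares matter) gives (11, 436); check 11² + 436² = 121 + 190096 = 190217 ✓.
Step 4: Order so x ≤ y and verify: 11² + 436² = 121 + 190096 = 190217 = n. ✓

n = 190217 = 11² + 436² (one valid representation with x ≤ y).


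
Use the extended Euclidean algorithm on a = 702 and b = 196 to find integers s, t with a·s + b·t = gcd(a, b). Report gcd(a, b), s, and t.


Euclidean algorithm on (702, 196) — divide until remainder is 0:
  702 = 3 · 196 + 114
  196 = 1 · 114 + 82
  114 = 1 · 82 + 32
  82 = 2 · 32 + 18
  32 = 1 · 18 + 14
  18 = 1 · 14 + 4
  14 = 3 · 4 + 2
  4 = 2 · 2 + 0
gcd(702, 196) = 2.
Track Bezout coefficients alongside the remainders: start with r₀ = 702 = a·1 + b·0 (s = 1, t = 0) and r₁ = 196 = a·0 + b·1 (s = 0, t = 1); each new remainder r_{k+1} = r_{k-1} − q_k·r_k inherits s_{k+1} = s_{k-1} − q_k·s_k, t_{k+1} = t_{k-1} − q_k·t_k, so r_k = a·s_k + b·t_k at every step:
  q = 3: r = 114, s = 1 − 3·0 = 1, t = 0 − 3·1 = -3  (check: 702·1 + 196·(-3) = 114)
  q = 1: r = 82, s = 0 − 1·1 = -1, t = 1 − 1·(-3) = 4  (check: 702·(-1) + 196·4 = 82)
  q = 1: r = 32, s = 1 − 1·(-1) = 2, t = -3 − 1·4 = -7  (check: 702·2 + 196·(-7) = 32)
  q = 2: r = 18, s = -1 − 2·2 = -5, t = 4 − 2·(-7) = 18  (check: 702·(-5) + 196·18 = 18)
  q = 1: r = 14, s = 2 − 1·(-5) = 7, t = -7 − 1·18 = -25  (check: 702·7 + 196·(-25) = 14)
  q = 1: r = 4, s = -5 − 1·7 = -12, t = 18 − 1·(-25) = 43  (check: 702·(-12) + 196·43 = 4)
  q = 3: r = 2, s = 7 − 3·(-12) = 43, t = -25 − 3·43 = -154  (check: 702·43 + 196·(-154) = 2)
The row with r = 2 (the gcd) gives the Bezout coefficients s = 43, t = -154.
Result: 702 · (43) + 196 · (-154) = 2.

gcd(702, 196) = 2; s = 43, t = -154 (check: 702·43 + 196·(-154) = 2).


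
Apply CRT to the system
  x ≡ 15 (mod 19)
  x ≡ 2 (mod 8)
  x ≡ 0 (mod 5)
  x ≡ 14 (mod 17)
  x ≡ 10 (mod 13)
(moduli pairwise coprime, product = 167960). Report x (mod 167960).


Product of moduli M = 19 · 8 · 5 · 17 · 13 = 167960.
Merge one congruence at a time:
  Start: x ≡ 15 (mod 19).
  Combine with x ≡ 2 (mod 8); new modulus lcm = 152.
    Write x = 15 + 19·t and substitute into x ≡ 2 (mod 8): 19·t ≡ 2 − 15 = -13 (mod 8).
    Reduce coefficients mod 8: 3·t ≡ 3 (mod 8).
    The inverse of 3 mod 8 is 3 (since 3·3 = 9 = 1·8 + 1), so t ≡ 3·3 = 9 ≡ 1 (mod 8).
    Then x = 15 + 19·1 = 34, valid modulo lcm(19, 8) = 152: x ≡ 34 (mod 152).
  Combine with x ≡ 0 (mod 5); new modulus lcm = 760.
    Write x = 34 + 152·t and substitute into x ≡ 0 (mod 5): 152·t ≡ 0 − 34 = -34 (mod 5).
    Reduce coefficients mod 5: 2·t ≡ 1 (mod 5).
    The inverse of 2 mod 5 is 3 (since 2·3 = 6 = 1·5 + 1), so t ≡ 3·1 = 3 ≡ 3 (mod 5).
    Then x = 34 + 152·3 = 490, valid modulo lcm(152, 5) = 760: x ≡ 490 (mod 760).
  Combine with x ≡ 14 (mod 17); new modulus lcm = 12920.
    Write x = 490 + 760·t and substitute into x ≡ 14 (mod 17): 760·t ≡ 14 − 490 = -476 (mod 17).
    Reduce coefficients mod 17: 12·t ≡ 0 (mod 17).
    The inverse of 12 mod 17 is 10 (since 12·10 = 120 = 7·17 + 1), so t ≡ 10·0 = 0 ≡ 0 (mod 17).
    Then x = 490 + 760·0 = 490, valid modulo lcm(760, 17) = 12920: x ≡ 490 (mod 12920).
  Combine with x ≡ 10 (mod 13); new modulus lcm = 167960.
    Write x = 490 + 12920·t and substitute into x ≡ 10 (mod 13): 12920·t ≡ 10 − 490 = -480 (mod 13).
    Reduce coefficients mod 13: 11·t ≡ 1 (mod 13).
    The inverse of 11 mod 13 is 6 (since 11·6 = 66 = 5·13 + 1), so t ≡ 6·1 = 6 ≡ 6 (mod 13).
    Then x = 490 + 12920·6 = 78010, valid modulo lcm(12920, 13) = 167960: x ≡ 78010 (mod 167960).
Verify against each original: 78010 mod 19 = 15, 78010 mod 8 = 2, 78010 mod 5 = 0, 78010 mod 17 = 14, 78010 mod 13 = 10.

x ≡ 78010 (mod 167960).


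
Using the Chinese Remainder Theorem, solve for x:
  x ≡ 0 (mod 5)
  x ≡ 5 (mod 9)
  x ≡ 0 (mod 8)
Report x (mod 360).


Moduli 5, 9, 8 are pairwise coprime; by CRT there is a unique solution modulo M = 5 · 9 · 8 = 360.
Solve pairwise, accumulating the modulus:
  Start with x ≡ 0 (mod 5).
  Combine with x ≡ 5 (mod 9): since gcd(5, 9) = 1, we get a unique residue mod 45.
    Write x = 0 + 5·t and substitute into x ≡ 5 (mod 9): 5·t ≡ 5 − 0 = 5 (mod 9).
    The inverse of 5 mod 9 is 2 (since 5·2 = 10 = 1·9 + 1), so t ≡ 2·5 = 10 ≡ 1 (mod 9).
    Then x = 0 + 5·1 = 5, valid modulo lcm(5, 9) = 45: x ≡ 5 (mod 45).
  Combine with x ≡ 0 (mod 8): since gcd(45, 8) = 1, we get a unique residue mod 360.
    Write x = 5 + 45·t and substitute into x ≡ 0 (mod 8): 45·t ≡ 0 − 5 = -5 (mod 8).
    Reduce coefficients mod 8: 5·t ≡ 3 (mod 8).
    The inverse of 5 mod 8 is 5 (since 5·5 = 25 = 3·8 + 1), so t ≡ 5·3 = 15 ≡ 7 (mod 8).
    Then x = 5 + 45·7 = 320, valid modulo lcm(45, 8) = 360: x ≡ 320 (mod 360).
Verify: 320 mod 5 = 0 ✓, 320 mod 9 = 5 ✓, 320 mod 8 = 0 ✓.

x ≡ 320 (mod 360).


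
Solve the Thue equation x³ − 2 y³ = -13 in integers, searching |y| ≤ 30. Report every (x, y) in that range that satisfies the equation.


The equation is x³ - 2y³ = -13. For fixed y, x³ = 2·y³ − 13, so a solution requires the RHS to be a perfect cube.
Strategy: iterate y from -30 to 30, compute RHS = 2·y³ − 13, and check whether it is a (positive or negative) perfect cube.
Check small values of y:
  y = 0: RHS = -13 is not a perfect cube.
  y = 1: RHS = -11 is not a perfect cube.
  y = -1: RHS = -15 is not a perfect cube.
  y = 2: RHS = 3 is not a perfect cube.
  y = -2: RHS = -29 is not a perfect cube.
  y = 3: RHS = 41 is not a perfect cube.
  y = -3: RHS = -67 is not a perfect cube.
Continuing the search up to |y| = 30 finds no solutions either.
No (x, y) in the scanned range satisfies the equation.

No integer solutions with |y| ≤ 30.


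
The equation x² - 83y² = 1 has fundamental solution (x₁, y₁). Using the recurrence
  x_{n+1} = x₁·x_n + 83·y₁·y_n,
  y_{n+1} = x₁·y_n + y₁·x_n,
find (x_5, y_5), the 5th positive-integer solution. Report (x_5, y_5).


Step 1: Find the fundamental solution (x₁, y₁) of x² - 83y² = 1.
  Expand √83 as a continued fraction. a₀ = ⌊√83⌋ = 9; iterate m_{k+1} = d_k·a_k − m_k, d_{k+1} = (83 − m_{k+1}²)/d_k, a_{k+1} = ⌊(a₀ + m_{k+1})/d_{k+1}⌋ (starting m₀ = 0, d₀ = 1), with convergents p_k = a_k·p_{k-1} + p_{k-2}, q_k = a_k·q_{k-1} + q_{k-2} (p₋₁ = 1, q₋₁ = 0):
  k = 0: a₀ = 9; p₀/q₀ = 9/1; p₀² − 83·q₀² = 81 − 83 = -2.
  k = 1: m = 9, d = 2, a = ⌊(9 + 9)/2⌋ = 9; p/q = (9·9 + 1)/(9·1 + 0) = 82/9; p² − 83·q² = 6724 − 6723 = 1.
  The first convergent with p² − 83·q² = 1 gives the fundamental solution (x₁, y₁) = (82, 9).
Step 2: Apply the recurrence (x_{n+1}, y_{n+1}) = (x₁x_n + 83y₁y_n, x₁y_n + y₁x_n) repeatedly.
  From (x_1, y_1) = (82, 9): x_2 = 82·82 + 83·9·9 = 13447; y_2 = 82·9 + 9·82 = 1476.
  From (x_2, y_2) = (13447, 1476): x_3 = 82·13447 + 83·9·1476 = 2205226; y_3 = 82·1476 + 9·13447 = 242055.
  From (x_3, y_3) = (2205226, 242055): x_4 = 82·2205226 + 83·9·242055 = 361643617; y_4 = 82·242055 + 9·2205226 = 39695544.
  From (x_4, y_4) = (361643617, 39695544): x_5 = 82·361643617 + 83·9·39695544 = 59307347962; y_5 = 82·39695544 + 9·361643617 = 6509827161.
Step 3: Verify x_5² - 83·y_5² = 3517361522285745553444 - 3517361522285745553443 = 1 (should be 1). ✓

(x_1, y_1) = (82, 9); (x_5, y_5) = (59307347962, 6509827161).


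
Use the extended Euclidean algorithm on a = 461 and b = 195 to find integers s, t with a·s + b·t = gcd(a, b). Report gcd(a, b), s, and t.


Euclidean algorithm on (461, 195) — divide until remainder is 0:
  461 = 2 · 195 + 71
  195 = 2 · 71 + 53
  71 = 1 · 53 + 18
  53 = 2 · 18 + 17
  18 = 1 · 17 + 1
  17 = 17 · 1 + 0
gcd(461, 195) = 1.
Track Bezout coefficients alongside the remainders: start with r₀ = 461 = a·1 + b·0 (s = 1, t = 0) and r₁ = 195 = a·0 + b·1 (s = 0, t = 1); each new remainder r_{k+1} = r_{k-1} − q_k·r_k inherits s_{k+1} = s_{k-1} − q_k·s_k, t_{k+1} = t_{k-1} − q_k·t_k, so r_k = a·s_k + b·t_k at every step:
  q = 2: r = 71, s = 1 − 2·0 = 1, t = 0 − 2·1 = -2  (check: 461·1 + 195·(-2) = 71)
  q = 2: r = 53, s = 0 − 2·1 = -2, t = 1 − 2·(-2) = 5  (check: 461·(-2) + 195·5 = 53)
  q = 1: r = 18, s = 1 − 1·(-2) = 3, t = -2 − 1·5 = -7  (check: 461·3 + 195·(-7) = 18)
  q = 2: r = 17, s = -2 − 2·3 = -8, t = 5 − 2·(-7) = 19  (check: 461·(-8) + 195·19 = 17)
  q = 1: r = 1, s = 3 − 1·(-8) = 11, t = -7 − 1·19 = -26  (check: 461·11 + 195·(-26) = 1)
The row with r = 1 (the gcd) gives the Bezout coefficients s = 11, t = -26.
Result: 461 · (11) + 195 · (-26) = 1.

gcd(461, 195) = 1; s = 11, t = -26 (check: 461·11 + 195·(-26) = 1).


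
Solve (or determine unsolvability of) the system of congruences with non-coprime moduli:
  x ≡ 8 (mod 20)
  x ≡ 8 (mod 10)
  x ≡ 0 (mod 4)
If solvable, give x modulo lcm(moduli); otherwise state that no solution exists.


Moduli 20, 10, 4 are not pairwise coprime, so CRT works modulo lcm(m_i) when all pairwise compatibility conditions hold.
Pairwise compatibility: gcd(m_i, m_j) must divide a_i - a_j for every pair.
Merge one congruence at a time:
  Start: x ≡ 8 (mod 20).
  Combine with x ≡ 8 (mod 10): gcd(20, 10) = 10; 8 - 8 = 0, which IS divisible by 10, so compatible.
    Write x = 8 + 20·t and substitute into x ≡ 8 (mod 10): 20·t ≡ 8 − 8 = 0 (mod 10).
    Divide the congruence (and modulus) by g = 10: 2·t ≡ 0 (mod 1).
    Modulo 1 every t works; take t = 0.
    Then x = 8 + 20·0 = 8, valid modulo lcm(20, 10) = 20: x ≡ 8 (mod 20).
  Combine with x ≡ 0 (mod 4): gcd(20, 4) = 4; 0 - 8 = -8, which IS divisible by 4, so compatible.
    Write x = 8 + 20·t and substitute into x ≡ 0 (mod 4): 20·t ≡ 0 − 8 = -8 (mod 4).
    Divide the congruence (and modulus) by g = 4: 5·t ≡ -2 (mod 1).
    Modulo 1 every t works; take t = 0.
    Then x = 8 + 20·0 = 8, valid modulo lcm(20, 4) = 20: x ≡ 8 (mod 20).
Verify: 8 mod 20 = 8, 8 mod 10 = 8, 8 mod 4 = 0.

x ≡ 8 (mod 20).


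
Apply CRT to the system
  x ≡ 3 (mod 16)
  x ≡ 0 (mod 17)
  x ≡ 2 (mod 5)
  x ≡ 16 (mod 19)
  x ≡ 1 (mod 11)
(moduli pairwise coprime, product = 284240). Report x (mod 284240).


Product of moduli M = 16 · 17 · 5 · 19 · 11 = 284240.
Merge one congruence at a time:
  Start: x ≡ 3 (mod 16).
  Combine with x ≡ 0 (mod 17); new modulus lcm = 272.
    Write x = 3 + 16·t and substitute into x ≡ 0 (mod 17): 16·t ≡ 0 − 3 = -3 (mod 17).
    Reduce coefficients mod 17: 16·t ≡ 14 (mod 17).
    The inverse of 16 mod 17 is 16 (since 16·16 = 256 = 15·17 + 1), so t ≡ 16·14 = 224 ≡ 3 (mod 17).
    Then x = 3 + 16·3 = 51, valid modulo lcm(16, 17) = 272: x ≡ 51 (mod 272).
  Combine with x ≡ 2 (mod 5); new modulus lcm = 1360.
    Write x = 51 + 272·t and substitute into x ≡ 2 (mod 5): 272·t ≡ 2 − 51 = -49 (mod 5).
    Reduce coefficients mod 5: 2·t ≡ 1 (mod 5).
    The inverse of 2 mod 5 is 3 (since 2·3 = 6 = 1·5 + 1), so t ≡ 3·1 = 3 ≡ 3 (mod 5).
    Then x = 51 + 272·3 = 867, valid modulo lcm(272, 5) = 1360: x ≡ 867 (mod 1360).
  Combine with x ≡ 16 (mod 19); new modulus lcm = 25840.
    Write x = 867 + 1360·t and substitute into x ≡ 16 (mod 19): 1360·t ≡ 16 − 867 = -851 (mod 19).
    Reduce coefficients mod 19: 11·t ≡ 4 (mod 19).
    The inverse of 11 mod 19 is 7 (since 11·7 = 77 = 4·19 + 1), so t ≡ 7·4 = 28 ≡ 9 (mod 19).
    Then x = 867 + 1360·9 = 13107, valid modulo lcm(1360, 19) = 25840: x ≡ 13107 (mod 25840).
  Combine with x ≡ 1 (mod 11); new modulus lcm = 284240.
    Write x = 13107 + 25840·t and substitute into x ≡ 1 (mod 11): 25840·t ≡ 1 − 13107 = -13106 (mod 11).
    Reduce coefficients mod 11: 1·t ≡ 6 (mod 11).
    So t ≡ 6 (mod 11).
    Then x = 13107 + 25840·6 = 168147, valid modulo lcm(25840, 11) = 284240: x ≡ 168147 (mod 284240).
Verify against each original: 168147 mod 16 = 3, 168147 mod 17 = 0, 168147 mod 5 = 2, 168147 mod 19 = 16, 168147 mod 11 = 1.

x ≡ 168147 (mod 284240).
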